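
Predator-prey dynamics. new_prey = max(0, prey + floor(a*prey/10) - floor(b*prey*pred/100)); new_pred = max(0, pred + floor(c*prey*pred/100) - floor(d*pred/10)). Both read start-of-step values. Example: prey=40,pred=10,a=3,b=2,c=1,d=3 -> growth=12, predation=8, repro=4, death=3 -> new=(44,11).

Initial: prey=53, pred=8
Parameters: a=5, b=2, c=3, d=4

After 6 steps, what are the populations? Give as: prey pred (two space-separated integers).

Step 1: prey: 53+26-8=71; pred: 8+12-3=17
Step 2: prey: 71+35-24=82; pred: 17+36-6=47
Step 3: prey: 82+41-77=46; pred: 47+115-18=144
Step 4: prey: 46+23-132=0; pred: 144+198-57=285
Step 5: prey: 0+0-0=0; pred: 285+0-114=171
Step 6: prey: 0+0-0=0; pred: 171+0-68=103

Answer: 0 103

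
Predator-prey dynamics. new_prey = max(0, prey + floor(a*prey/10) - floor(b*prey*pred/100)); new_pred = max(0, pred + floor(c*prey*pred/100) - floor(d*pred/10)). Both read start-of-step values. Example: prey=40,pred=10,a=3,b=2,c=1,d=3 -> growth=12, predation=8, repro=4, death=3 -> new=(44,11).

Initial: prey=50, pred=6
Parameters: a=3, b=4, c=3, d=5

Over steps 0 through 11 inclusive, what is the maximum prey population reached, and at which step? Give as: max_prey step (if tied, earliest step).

Answer: 53 1

Derivation:
Step 1: prey: 50+15-12=53; pred: 6+9-3=12
Step 2: prey: 53+15-25=43; pred: 12+19-6=25
Step 3: prey: 43+12-43=12; pred: 25+32-12=45
Step 4: prey: 12+3-21=0; pred: 45+16-22=39
Step 5: prey: 0+0-0=0; pred: 39+0-19=20
Step 6: prey: 0+0-0=0; pred: 20+0-10=10
Step 7: prey: 0+0-0=0; pred: 10+0-5=5
Step 8: prey: 0+0-0=0; pred: 5+0-2=3
Step 9: prey: 0+0-0=0; pred: 3+0-1=2
Step 10: prey: 0+0-0=0; pred: 2+0-1=1
Step 11: prey: 0+0-0=0; pred: 1+0-0=1
Max prey = 53 at step 1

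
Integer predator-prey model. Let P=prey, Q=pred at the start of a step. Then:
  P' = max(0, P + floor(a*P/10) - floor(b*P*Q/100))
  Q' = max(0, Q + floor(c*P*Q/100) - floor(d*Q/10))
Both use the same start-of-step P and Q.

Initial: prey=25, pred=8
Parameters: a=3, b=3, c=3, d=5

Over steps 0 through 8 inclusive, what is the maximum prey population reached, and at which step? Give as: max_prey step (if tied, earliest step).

Answer: 26 1

Derivation:
Step 1: prey: 25+7-6=26; pred: 8+6-4=10
Step 2: prey: 26+7-7=26; pred: 10+7-5=12
Step 3: prey: 26+7-9=24; pred: 12+9-6=15
Step 4: prey: 24+7-10=21; pred: 15+10-7=18
Step 5: prey: 21+6-11=16; pred: 18+11-9=20
Step 6: prey: 16+4-9=11; pred: 20+9-10=19
Step 7: prey: 11+3-6=8; pred: 19+6-9=16
Step 8: prey: 8+2-3=7; pred: 16+3-8=11
Max prey = 26 at step 1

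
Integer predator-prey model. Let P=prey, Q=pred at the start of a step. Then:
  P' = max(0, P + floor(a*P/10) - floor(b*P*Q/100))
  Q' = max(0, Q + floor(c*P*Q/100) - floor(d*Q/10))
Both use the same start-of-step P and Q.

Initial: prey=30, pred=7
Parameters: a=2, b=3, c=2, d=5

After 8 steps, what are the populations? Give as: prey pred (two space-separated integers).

Answer: 23 7

Derivation:
Step 1: prey: 30+6-6=30; pred: 7+4-3=8
Step 2: prey: 30+6-7=29; pred: 8+4-4=8
Step 3: prey: 29+5-6=28; pred: 8+4-4=8
Step 4: prey: 28+5-6=27; pred: 8+4-4=8
Step 5: prey: 27+5-6=26; pred: 8+4-4=8
Step 6: prey: 26+5-6=25; pred: 8+4-4=8
Step 7: prey: 25+5-6=24; pred: 8+4-4=8
Step 8: prey: 24+4-5=23; pred: 8+3-4=7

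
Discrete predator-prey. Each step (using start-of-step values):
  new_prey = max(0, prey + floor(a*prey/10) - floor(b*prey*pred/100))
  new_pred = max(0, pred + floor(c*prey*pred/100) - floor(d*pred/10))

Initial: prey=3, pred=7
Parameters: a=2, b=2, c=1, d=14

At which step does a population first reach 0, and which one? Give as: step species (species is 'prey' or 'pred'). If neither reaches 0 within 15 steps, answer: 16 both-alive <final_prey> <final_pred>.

Step 1: prey: 3+0-0=3; pred: 7+0-9=0
First extinction: pred at step 1

Answer: 1 pred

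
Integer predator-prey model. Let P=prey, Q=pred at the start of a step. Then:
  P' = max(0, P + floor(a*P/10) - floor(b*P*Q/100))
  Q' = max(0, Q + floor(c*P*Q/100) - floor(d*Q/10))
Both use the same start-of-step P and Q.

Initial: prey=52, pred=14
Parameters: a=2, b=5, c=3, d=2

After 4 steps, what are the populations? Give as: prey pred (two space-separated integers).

Step 1: prey: 52+10-36=26; pred: 14+21-2=33
Step 2: prey: 26+5-42=0; pred: 33+25-6=52
Step 3: prey: 0+0-0=0; pred: 52+0-10=42
Step 4: prey: 0+0-0=0; pred: 42+0-8=34

Answer: 0 34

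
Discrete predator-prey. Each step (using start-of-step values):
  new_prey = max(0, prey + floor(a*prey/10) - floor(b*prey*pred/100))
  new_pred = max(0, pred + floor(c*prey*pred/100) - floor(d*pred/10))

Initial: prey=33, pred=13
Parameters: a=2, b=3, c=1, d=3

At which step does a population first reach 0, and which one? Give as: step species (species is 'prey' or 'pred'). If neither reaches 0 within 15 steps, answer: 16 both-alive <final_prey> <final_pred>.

Answer: 16 both-alive 24 3

Derivation:
Step 1: prey: 33+6-12=27; pred: 13+4-3=14
Step 2: prey: 27+5-11=21; pred: 14+3-4=13
Step 3: prey: 21+4-8=17; pred: 13+2-3=12
Step 4: prey: 17+3-6=14; pred: 12+2-3=11
Step 5: prey: 14+2-4=12; pred: 11+1-3=9
Step 6: prey: 12+2-3=11; pred: 9+1-2=8
Step 7: prey: 11+2-2=11; pred: 8+0-2=6
Step 8: prey: 11+2-1=12; pred: 6+0-1=5
Step 9: prey: 12+2-1=13; pred: 5+0-1=4
Step 10: prey: 13+2-1=14; pred: 4+0-1=3
Step 11: prey: 14+2-1=15; pred: 3+0-0=3
Step 12: prey: 15+3-1=17; pred: 3+0-0=3
Step 13: prey: 17+3-1=19; pred: 3+0-0=3
Step 14: prey: 19+3-1=21; pred: 3+0-0=3
Step 15: prey: 21+4-1=24; pred: 3+0-0=3
No extinction within 15 steps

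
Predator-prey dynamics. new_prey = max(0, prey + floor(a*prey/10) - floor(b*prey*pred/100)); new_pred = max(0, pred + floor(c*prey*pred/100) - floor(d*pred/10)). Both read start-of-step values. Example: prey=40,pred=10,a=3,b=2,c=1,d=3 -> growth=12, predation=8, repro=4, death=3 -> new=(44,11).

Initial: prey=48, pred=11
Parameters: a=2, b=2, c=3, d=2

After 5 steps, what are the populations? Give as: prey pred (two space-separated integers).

Step 1: prey: 48+9-10=47; pred: 11+15-2=24
Step 2: prey: 47+9-22=34; pred: 24+33-4=53
Step 3: prey: 34+6-36=4; pred: 53+54-10=97
Step 4: prey: 4+0-7=0; pred: 97+11-19=89
Step 5: prey: 0+0-0=0; pred: 89+0-17=72

Answer: 0 72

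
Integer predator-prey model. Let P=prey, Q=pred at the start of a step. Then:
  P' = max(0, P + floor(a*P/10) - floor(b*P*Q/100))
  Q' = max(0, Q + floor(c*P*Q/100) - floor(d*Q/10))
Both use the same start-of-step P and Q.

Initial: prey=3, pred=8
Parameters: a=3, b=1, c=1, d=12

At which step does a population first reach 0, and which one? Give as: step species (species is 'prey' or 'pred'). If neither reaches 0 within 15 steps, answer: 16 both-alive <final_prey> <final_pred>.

Answer: 1 pred

Derivation:
Step 1: prey: 3+0-0=3; pred: 8+0-9=0
First extinction: pred at step 1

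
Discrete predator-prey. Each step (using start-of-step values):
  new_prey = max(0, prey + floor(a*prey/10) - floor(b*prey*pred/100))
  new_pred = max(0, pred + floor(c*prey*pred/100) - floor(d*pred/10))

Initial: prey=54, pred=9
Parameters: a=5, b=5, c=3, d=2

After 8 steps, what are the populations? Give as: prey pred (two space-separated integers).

Answer: 0 28

Derivation:
Step 1: prey: 54+27-24=57; pred: 9+14-1=22
Step 2: prey: 57+28-62=23; pred: 22+37-4=55
Step 3: prey: 23+11-63=0; pred: 55+37-11=81
Step 4: prey: 0+0-0=0; pred: 81+0-16=65
Step 5: prey: 0+0-0=0; pred: 65+0-13=52
Step 6: prey: 0+0-0=0; pred: 52+0-10=42
Step 7: prey: 0+0-0=0; pred: 42+0-8=34
Step 8: prey: 0+0-0=0; pred: 34+0-6=28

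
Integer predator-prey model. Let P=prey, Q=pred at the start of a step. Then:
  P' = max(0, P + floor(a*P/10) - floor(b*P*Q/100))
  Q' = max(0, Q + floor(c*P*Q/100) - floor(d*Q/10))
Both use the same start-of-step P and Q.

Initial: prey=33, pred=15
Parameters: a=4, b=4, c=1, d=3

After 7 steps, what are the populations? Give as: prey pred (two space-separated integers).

Answer: 14 7

Derivation:
Step 1: prey: 33+13-19=27; pred: 15+4-4=15
Step 2: prey: 27+10-16=21; pred: 15+4-4=15
Step 3: prey: 21+8-12=17; pred: 15+3-4=14
Step 4: prey: 17+6-9=14; pred: 14+2-4=12
Step 5: prey: 14+5-6=13; pred: 12+1-3=10
Step 6: prey: 13+5-5=13; pred: 10+1-3=8
Step 7: prey: 13+5-4=14; pred: 8+1-2=7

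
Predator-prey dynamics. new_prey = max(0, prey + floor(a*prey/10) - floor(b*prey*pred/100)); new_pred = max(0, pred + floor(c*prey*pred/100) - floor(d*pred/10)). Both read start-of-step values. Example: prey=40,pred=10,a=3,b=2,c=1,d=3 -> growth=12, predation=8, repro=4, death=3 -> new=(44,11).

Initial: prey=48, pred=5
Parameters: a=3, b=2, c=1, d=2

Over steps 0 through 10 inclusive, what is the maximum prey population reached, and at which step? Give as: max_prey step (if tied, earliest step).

Answer: 83 4

Derivation:
Step 1: prey: 48+14-4=58; pred: 5+2-1=6
Step 2: prey: 58+17-6=69; pred: 6+3-1=8
Step 3: prey: 69+20-11=78; pred: 8+5-1=12
Step 4: prey: 78+23-18=83; pred: 12+9-2=19
Step 5: prey: 83+24-31=76; pred: 19+15-3=31
Step 6: prey: 76+22-47=51; pred: 31+23-6=48
Step 7: prey: 51+15-48=18; pred: 48+24-9=63
Step 8: prey: 18+5-22=1; pred: 63+11-12=62
Step 9: prey: 1+0-1=0; pred: 62+0-12=50
Step 10: prey: 0+0-0=0; pred: 50+0-10=40
Max prey = 83 at step 4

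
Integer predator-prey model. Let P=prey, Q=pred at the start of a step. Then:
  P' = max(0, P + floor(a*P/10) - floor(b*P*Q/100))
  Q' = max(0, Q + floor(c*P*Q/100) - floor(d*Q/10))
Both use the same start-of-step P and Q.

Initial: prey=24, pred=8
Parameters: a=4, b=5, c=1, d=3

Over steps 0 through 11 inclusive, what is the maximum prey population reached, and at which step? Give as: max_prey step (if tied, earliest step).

Answer: 45 10

Derivation:
Step 1: prey: 24+9-9=24; pred: 8+1-2=7
Step 2: prey: 24+9-8=25; pred: 7+1-2=6
Step 3: prey: 25+10-7=28; pred: 6+1-1=6
Step 4: prey: 28+11-8=31; pred: 6+1-1=6
Step 5: prey: 31+12-9=34; pred: 6+1-1=6
Step 6: prey: 34+13-10=37; pred: 6+2-1=7
Step 7: prey: 37+14-12=39; pred: 7+2-2=7
Step 8: prey: 39+15-13=41; pred: 7+2-2=7
Step 9: prey: 41+16-14=43; pred: 7+2-2=7
Step 10: prey: 43+17-15=45; pred: 7+3-2=8
Step 11: prey: 45+18-18=45; pred: 8+3-2=9
Max prey = 45 at step 10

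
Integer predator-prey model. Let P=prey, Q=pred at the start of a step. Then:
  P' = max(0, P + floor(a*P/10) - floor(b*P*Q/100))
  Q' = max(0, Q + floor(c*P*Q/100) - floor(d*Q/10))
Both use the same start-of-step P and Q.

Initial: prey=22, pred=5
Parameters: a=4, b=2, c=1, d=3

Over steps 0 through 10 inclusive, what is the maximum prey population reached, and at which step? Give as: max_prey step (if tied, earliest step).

Answer: 117 7

Derivation:
Step 1: prey: 22+8-2=28; pred: 5+1-1=5
Step 2: prey: 28+11-2=37; pred: 5+1-1=5
Step 3: prey: 37+14-3=48; pred: 5+1-1=5
Step 4: prey: 48+19-4=63; pred: 5+2-1=6
Step 5: prey: 63+25-7=81; pred: 6+3-1=8
Step 6: prey: 81+32-12=101; pred: 8+6-2=12
Step 7: prey: 101+40-24=117; pred: 12+12-3=21
Step 8: prey: 117+46-49=114; pred: 21+24-6=39
Step 9: prey: 114+45-88=71; pred: 39+44-11=72
Step 10: prey: 71+28-102=0; pred: 72+51-21=102
Max prey = 117 at step 7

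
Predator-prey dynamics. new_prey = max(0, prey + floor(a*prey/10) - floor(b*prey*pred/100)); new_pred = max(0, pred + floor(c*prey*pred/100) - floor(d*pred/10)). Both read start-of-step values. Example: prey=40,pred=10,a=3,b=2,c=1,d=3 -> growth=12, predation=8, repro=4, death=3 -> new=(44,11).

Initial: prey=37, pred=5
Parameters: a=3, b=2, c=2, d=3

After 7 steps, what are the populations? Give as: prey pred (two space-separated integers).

Step 1: prey: 37+11-3=45; pred: 5+3-1=7
Step 2: prey: 45+13-6=52; pred: 7+6-2=11
Step 3: prey: 52+15-11=56; pred: 11+11-3=19
Step 4: prey: 56+16-21=51; pred: 19+21-5=35
Step 5: prey: 51+15-35=31; pred: 35+35-10=60
Step 6: prey: 31+9-37=3; pred: 60+37-18=79
Step 7: prey: 3+0-4=0; pred: 79+4-23=60

Answer: 0 60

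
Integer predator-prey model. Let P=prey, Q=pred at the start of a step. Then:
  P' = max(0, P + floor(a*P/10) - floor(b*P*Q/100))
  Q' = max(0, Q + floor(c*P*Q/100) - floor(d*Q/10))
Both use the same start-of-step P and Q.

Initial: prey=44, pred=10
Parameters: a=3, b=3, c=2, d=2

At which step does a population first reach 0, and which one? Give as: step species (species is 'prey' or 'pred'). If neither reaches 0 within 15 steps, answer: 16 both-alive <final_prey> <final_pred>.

Answer: 5 prey

Derivation:
Step 1: prey: 44+13-13=44; pred: 10+8-2=16
Step 2: prey: 44+13-21=36; pred: 16+14-3=27
Step 3: prey: 36+10-29=17; pred: 27+19-5=41
Step 4: prey: 17+5-20=2; pred: 41+13-8=46
Step 5: prey: 2+0-2=0; pred: 46+1-9=38
First extinction: prey at step 5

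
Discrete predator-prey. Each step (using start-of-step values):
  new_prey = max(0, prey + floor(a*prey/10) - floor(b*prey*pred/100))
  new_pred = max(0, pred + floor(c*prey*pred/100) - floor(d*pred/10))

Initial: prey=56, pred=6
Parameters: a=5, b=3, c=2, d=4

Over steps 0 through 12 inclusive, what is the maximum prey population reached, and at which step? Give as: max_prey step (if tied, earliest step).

Step 1: prey: 56+28-10=74; pred: 6+6-2=10
Step 2: prey: 74+37-22=89; pred: 10+14-4=20
Step 3: prey: 89+44-53=80; pred: 20+35-8=47
Step 4: prey: 80+40-112=8; pred: 47+75-18=104
Step 5: prey: 8+4-24=0; pred: 104+16-41=79
Step 6: prey: 0+0-0=0; pred: 79+0-31=48
Step 7: prey: 0+0-0=0; pred: 48+0-19=29
Step 8: prey: 0+0-0=0; pred: 29+0-11=18
Step 9: prey: 0+0-0=0; pred: 18+0-7=11
Step 10: prey: 0+0-0=0; pred: 11+0-4=7
Step 11: prey: 0+0-0=0; pred: 7+0-2=5
Step 12: prey: 0+0-0=0; pred: 5+0-2=3
Max prey = 89 at step 2

Answer: 89 2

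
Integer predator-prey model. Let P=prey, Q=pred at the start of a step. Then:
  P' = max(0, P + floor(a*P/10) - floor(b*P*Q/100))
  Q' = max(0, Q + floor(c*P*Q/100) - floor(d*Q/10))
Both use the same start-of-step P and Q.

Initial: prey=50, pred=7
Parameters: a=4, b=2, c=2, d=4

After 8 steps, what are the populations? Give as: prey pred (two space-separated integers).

Step 1: prey: 50+20-7=63; pred: 7+7-2=12
Step 2: prey: 63+25-15=73; pred: 12+15-4=23
Step 3: prey: 73+29-33=69; pred: 23+33-9=47
Step 4: prey: 69+27-64=32; pred: 47+64-18=93
Step 5: prey: 32+12-59=0; pred: 93+59-37=115
Step 6: prey: 0+0-0=0; pred: 115+0-46=69
Step 7: prey: 0+0-0=0; pred: 69+0-27=42
Step 8: prey: 0+0-0=0; pred: 42+0-16=26

Answer: 0 26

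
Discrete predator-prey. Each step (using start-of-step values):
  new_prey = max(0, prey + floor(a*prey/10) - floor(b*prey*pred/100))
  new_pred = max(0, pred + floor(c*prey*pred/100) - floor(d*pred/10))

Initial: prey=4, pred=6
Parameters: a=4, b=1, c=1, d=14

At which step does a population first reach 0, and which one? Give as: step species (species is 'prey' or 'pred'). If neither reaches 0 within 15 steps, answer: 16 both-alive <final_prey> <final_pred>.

Step 1: prey: 4+1-0=5; pred: 6+0-8=0
First extinction: pred at step 1

Answer: 1 pred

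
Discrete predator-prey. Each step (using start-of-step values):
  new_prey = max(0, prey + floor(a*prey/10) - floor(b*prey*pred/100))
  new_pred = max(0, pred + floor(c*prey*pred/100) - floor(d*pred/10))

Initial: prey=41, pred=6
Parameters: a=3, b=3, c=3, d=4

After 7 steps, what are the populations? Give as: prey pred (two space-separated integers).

Step 1: prey: 41+12-7=46; pred: 6+7-2=11
Step 2: prey: 46+13-15=44; pred: 11+15-4=22
Step 3: prey: 44+13-29=28; pred: 22+29-8=43
Step 4: prey: 28+8-36=0; pred: 43+36-17=62
Step 5: prey: 0+0-0=0; pred: 62+0-24=38
Step 6: prey: 0+0-0=0; pred: 38+0-15=23
Step 7: prey: 0+0-0=0; pred: 23+0-9=14

Answer: 0 14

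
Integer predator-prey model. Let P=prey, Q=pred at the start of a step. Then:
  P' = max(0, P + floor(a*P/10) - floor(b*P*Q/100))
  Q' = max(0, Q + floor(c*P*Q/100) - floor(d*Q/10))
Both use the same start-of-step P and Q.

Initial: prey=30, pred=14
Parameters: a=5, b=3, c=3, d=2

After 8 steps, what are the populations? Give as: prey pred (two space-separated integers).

Step 1: prey: 30+15-12=33; pred: 14+12-2=24
Step 2: prey: 33+16-23=26; pred: 24+23-4=43
Step 3: prey: 26+13-33=6; pred: 43+33-8=68
Step 4: prey: 6+3-12=0; pred: 68+12-13=67
Step 5: prey: 0+0-0=0; pred: 67+0-13=54
Step 6: prey: 0+0-0=0; pred: 54+0-10=44
Step 7: prey: 0+0-0=0; pred: 44+0-8=36
Step 8: prey: 0+0-0=0; pred: 36+0-7=29

Answer: 0 29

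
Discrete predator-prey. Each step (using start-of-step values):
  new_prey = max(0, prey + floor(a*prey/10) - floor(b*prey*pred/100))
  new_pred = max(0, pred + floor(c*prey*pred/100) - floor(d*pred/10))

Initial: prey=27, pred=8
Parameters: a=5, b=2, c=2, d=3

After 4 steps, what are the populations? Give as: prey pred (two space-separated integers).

Step 1: prey: 27+13-4=36; pred: 8+4-2=10
Step 2: prey: 36+18-7=47; pred: 10+7-3=14
Step 3: prey: 47+23-13=57; pred: 14+13-4=23
Step 4: prey: 57+28-26=59; pred: 23+26-6=43

Answer: 59 43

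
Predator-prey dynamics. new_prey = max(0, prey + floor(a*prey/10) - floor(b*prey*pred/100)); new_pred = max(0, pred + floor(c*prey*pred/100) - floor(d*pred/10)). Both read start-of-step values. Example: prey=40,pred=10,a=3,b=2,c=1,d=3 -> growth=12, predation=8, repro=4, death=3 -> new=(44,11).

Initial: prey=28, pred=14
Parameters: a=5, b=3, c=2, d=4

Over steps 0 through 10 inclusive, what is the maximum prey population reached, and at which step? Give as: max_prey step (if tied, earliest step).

Step 1: prey: 28+14-11=31; pred: 14+7-5=16
Step 2: prey: 31+15-14=32; pred: 16+9-6=19
Step 3: prey: 32+16-18=30; pred: 19+12-7=24
Step 4: prey: 30+15-21=24; pred: 24+14-9=29
Step 5: prey: 24+12-20=16; pred: 29+13-11=31
Step 6: prey: 16+8-14=10; pred: 31+9-12=28
Step 7: prey: 10+5-8=7; pred: 28+5-11=22
Step 8: prey: 7+3-4=6; pred: 22+3-8=17
Step 9: prey: 6+3-3=6; pred: 17+2-6=13
Step 10: prey: 6+3-2=7; pred: 13+1-5=9
Max prey = 32 at step 2

Answer: 32 2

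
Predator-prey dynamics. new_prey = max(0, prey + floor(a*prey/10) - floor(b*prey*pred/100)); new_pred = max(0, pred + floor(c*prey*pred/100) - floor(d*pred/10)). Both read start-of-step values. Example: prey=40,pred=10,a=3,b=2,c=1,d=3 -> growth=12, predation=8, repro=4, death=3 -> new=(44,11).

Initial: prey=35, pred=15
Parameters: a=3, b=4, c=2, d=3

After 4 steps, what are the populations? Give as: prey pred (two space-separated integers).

Step 1: prey: 35+10-21=24; pred: 15+10-4=21
Step 2: prey: 24+7-20=11; pred: 21+10-6=25
Step 3: prey: 11+3-11=3; pred: 25+5-7=23
Step 4: prey: 3+0-2=1; pred: 23+1-6=18

Answer: 1 18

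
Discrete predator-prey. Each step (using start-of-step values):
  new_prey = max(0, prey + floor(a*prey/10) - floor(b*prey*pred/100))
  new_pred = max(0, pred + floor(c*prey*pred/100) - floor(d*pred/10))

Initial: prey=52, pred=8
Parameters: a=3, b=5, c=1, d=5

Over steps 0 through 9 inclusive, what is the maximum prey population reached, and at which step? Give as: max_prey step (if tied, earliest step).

Answer: 59 9

Derivation:
Step 1: prey: 52+15-20=47; pred: 8+4-4=8
Step 2: prey: 47+14-18=43; pred: 8+3-4=7
Step 3: prey: 43+12-15=40; pred: 7+3-3=7
Step 4: prey: 40+12-14=38; pred: 7+2-3=6
Step 5: prey: 38+11-11=38; pred: 6+2-3=5
Step 6: prey: 38+11-9=40; pred: 5+1-2=4
Step 7: prey: 40+12-8=44; pred: 4+1-2=3
Step 8: prey: 44+13-6=51; pred: 3+1-1=3
Step 9: prey: 51+15-7=59; pred: 3+1-1=3
Max prey = 59 at step 9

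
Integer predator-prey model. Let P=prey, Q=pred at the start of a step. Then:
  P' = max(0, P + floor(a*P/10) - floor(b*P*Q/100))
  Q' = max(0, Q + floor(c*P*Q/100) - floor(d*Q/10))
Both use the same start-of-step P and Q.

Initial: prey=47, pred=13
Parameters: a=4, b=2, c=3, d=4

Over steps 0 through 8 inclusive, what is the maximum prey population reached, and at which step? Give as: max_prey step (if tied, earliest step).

Answer: 53 1

Derivation:
Step 1: prey: 47+18-12=53; pred: 13+18-5=26
Step 2: prey: 53+21-27=47; pred: 26+41-10=57
Step 3: prey: 47+18-53=12; pred: 57+80-22=115
Step 4: prey: 12+4-27=0; pred: 115+41-46=110
Step 5: prey: 0+0-0=0; pred: 110+0-44=66
Step 6: prey: 0+0-0=0; pred: 66+0-26=40
Step 7: prey: 0+0-0=0; pred: 40+0-16=24
Step 8: prey: 0+0-0=0; pred: 24+0-9=15
Max prey = 53 at step 1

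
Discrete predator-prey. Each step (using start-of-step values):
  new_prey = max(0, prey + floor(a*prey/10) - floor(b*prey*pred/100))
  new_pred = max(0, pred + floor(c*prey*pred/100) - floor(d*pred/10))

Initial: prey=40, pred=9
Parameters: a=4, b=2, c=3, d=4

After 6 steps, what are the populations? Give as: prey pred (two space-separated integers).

Step 1: prey: 40+16-7=49; pred: 9+10-3=16
Step 2: prey: 49+19-15=53; pred: 16+23-6=33
Step 3: prey: 53+21-34=40; pred: 33+52-13=72
Step 4: prey: 40+16-57=0; pred: 72+86-28=130
Step 5: prey: 0+0-0=0; pred: 130+0-52=78
Step 6: prey: 0+0-0=0; pred: 78+0-31=47

Answer: 0 47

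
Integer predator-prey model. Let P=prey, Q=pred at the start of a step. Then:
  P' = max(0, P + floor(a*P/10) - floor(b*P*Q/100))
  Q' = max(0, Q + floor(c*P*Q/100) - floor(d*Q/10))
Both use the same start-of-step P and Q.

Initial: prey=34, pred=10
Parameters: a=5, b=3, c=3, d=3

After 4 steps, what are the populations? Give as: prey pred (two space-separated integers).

Step 1: prey: 34+17-10=41; pred: 10+10-3=17
Step 2: prey: 41+20-20=41; pred: 17+20-5=32
Step 3: prey: 41+20-39=22; pred: 32+39-9=62
Step 4: prey: 22+11-40=0; pred: 62+40-18=84

Answer: 0 84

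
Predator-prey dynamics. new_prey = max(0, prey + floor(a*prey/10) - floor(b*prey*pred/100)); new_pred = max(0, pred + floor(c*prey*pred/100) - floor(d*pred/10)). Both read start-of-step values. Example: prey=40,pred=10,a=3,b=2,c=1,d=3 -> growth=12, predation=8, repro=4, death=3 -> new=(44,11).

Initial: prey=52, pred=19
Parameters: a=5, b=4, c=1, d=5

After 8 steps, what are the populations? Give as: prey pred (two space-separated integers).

Answer: 58 3

Derivation:
Step 1: prey: 52+26-39=39; pred: 19+9-9=19
Step 2: prey: 39+19-29=29; pred: 19+7-9=17
Step 3: prey: 29+14-19=24; pred: 17+4-8=13
Step 4: prey: 24+12-12=24; pred: 13+3-6=10
Step 5: prey: 24+12-9=27; pred: 10+2-5=7
Step 6: prey: 27+13-7=33; pred: 7+1-3=5
Step 7: prey: 33+16-6=43; pred: 5+1-2=4
Step 8: prey: 43+21-6=58; pred: 4+1-2=3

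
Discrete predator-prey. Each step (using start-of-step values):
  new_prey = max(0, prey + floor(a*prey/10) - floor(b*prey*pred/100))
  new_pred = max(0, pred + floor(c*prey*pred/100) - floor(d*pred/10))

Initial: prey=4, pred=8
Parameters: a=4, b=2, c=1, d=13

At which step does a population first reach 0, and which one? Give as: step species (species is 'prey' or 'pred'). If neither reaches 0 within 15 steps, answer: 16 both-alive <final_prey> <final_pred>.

Step 1: prey: 4+1-0=5; pred: 8+0-10=0
First extinction: pred at step 1

Answer: 1 pred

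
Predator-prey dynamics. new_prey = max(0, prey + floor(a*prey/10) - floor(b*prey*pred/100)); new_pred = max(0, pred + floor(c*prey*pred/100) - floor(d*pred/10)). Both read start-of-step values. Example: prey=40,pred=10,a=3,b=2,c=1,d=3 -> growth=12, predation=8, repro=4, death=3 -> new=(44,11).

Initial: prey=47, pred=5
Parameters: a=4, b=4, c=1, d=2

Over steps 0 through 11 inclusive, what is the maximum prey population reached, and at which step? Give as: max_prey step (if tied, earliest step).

Step 1: prey: 47+18-9=56; pred: 5+2-1=6
Step 2: prey: 56+22-13=65; pred: 6+3-1=8
Step 3: prey: 65+26-20=71; pred: 8+5-1=12
Step 4: prey: 71+28-34=65; pred: 12+8-2=18
Step 5: prey: 65+26-46=45; pred: 18+11-3=26
Step 6: prey: 45+18-46=17; pred: 26+11-5=32
Step 7: prey: 17+6-21=2; pred: 32+5-6=31
Step 8: prey: 2+0-2=0; pred: 31+0-6=25
Step 9: prey: 0+0-0=0; pred: 25+0-5=20
Step 10: prey: 0+0-0=0; pred: 20+0-4=16
Step 11: prey: 0+0-0=0; pred: 16+0-3=13
Max prey = 71 at step 3

Answer: 71 3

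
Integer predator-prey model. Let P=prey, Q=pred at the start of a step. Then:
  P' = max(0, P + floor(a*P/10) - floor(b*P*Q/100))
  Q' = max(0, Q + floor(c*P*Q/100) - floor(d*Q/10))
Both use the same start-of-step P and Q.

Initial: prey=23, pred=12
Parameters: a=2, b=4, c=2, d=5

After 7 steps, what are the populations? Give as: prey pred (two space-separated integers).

Step 1: prey: 23+4-11=16; pred: 12+5-6=11
Step 2: prey: 16+3-7=12; pred: 11+3-5=9
Step 3: prey: 12+2-4=10; pred: 9+2-4=7
Step 4: prey: 10+2-2=10; pred: 7+1-3=5
Step 5: prey: 10+2-2=10; pred: 5+1-2=4
Step 6: prey: 10+2-1=11; pred: 4+0-2=2
Step 7: prey: 11+2-0=13; pred: 2+0-1=1

Answer: 13 1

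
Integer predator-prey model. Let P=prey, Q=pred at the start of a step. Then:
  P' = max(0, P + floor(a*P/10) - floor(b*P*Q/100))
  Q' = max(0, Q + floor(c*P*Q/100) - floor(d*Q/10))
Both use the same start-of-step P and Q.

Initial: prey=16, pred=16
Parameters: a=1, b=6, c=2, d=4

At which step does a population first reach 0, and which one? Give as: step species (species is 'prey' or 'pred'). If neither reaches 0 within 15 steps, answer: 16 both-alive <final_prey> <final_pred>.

Answer: 16 both-alive 1 2

Derivation:
Step 1: prey: 16+1-15=2; pred: 16+5-6=15
Step 2: prey: 2+0-1=1; pred: 15+0-6=9
Step 3: prey: 1+0-0=1; pred: 9+0-3=6
Step 4: prey: 1+0-0=1; pred: 6+0-2=4
Step 5: prey: 1+0-0=1; pred: 4+0-1=3
Step 6: prey: 1+0-0=1; pred: 3+0-1=2
Step 7: prey: 1+0-0=1; pred: 2+0-0=2
Steps 8-15: state stable at prey=1, pred=2 (no change)
No extinction within 15 steps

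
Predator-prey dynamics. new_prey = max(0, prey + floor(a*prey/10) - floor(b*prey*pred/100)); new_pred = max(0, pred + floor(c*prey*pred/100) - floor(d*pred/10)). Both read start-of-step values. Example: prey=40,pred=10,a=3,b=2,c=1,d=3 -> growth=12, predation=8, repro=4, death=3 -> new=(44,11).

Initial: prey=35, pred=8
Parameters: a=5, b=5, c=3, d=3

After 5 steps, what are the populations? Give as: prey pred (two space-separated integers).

Step 1: prey: 35+17-14=38; pred: 8+8-2=14
Step 2: prey: 38+19-26=31; pred: 14+15-4=25
Step 3: prey: 31+15-38=8; pred: 25+23-7=41
Step 4: prey: 8+4-16=0; pred: 41+9-12=38
Step 5: prey: 0+0-0=0; pred: 38+0-11=27

Answer: 0 27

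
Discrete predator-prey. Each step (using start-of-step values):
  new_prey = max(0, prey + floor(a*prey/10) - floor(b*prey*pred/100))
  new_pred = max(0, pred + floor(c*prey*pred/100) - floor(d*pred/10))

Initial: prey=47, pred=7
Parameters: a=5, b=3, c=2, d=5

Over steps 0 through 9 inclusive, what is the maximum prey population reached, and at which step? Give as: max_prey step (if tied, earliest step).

Answer: 73 2

Derivation:
Step 1: prey: 47+23-9=61; pred: 7+6-3=10
Step 2: prey: 61+30-18=73; pred: 10+12-5=17
Step 3: prey: 73+36-37=72; pred: 17+24-8=33
Step 4: prey: 72+36-71=37; pred: 33+47-16=64
Step 5: prey: 37+18-71=0; pred: 64+47-32=79
Step 6: prey: 0+0-0=0; pred: 79+0-39=40
Step 7: prey: 0+0-0=0; pred: 40+0-20=20
Step 8: prey: 0+0-0=0; pred: 20+0-10=10
Step 9: prey: 0+0-0=0; pred: 10+0-5=5
Max prey = 73 at step 2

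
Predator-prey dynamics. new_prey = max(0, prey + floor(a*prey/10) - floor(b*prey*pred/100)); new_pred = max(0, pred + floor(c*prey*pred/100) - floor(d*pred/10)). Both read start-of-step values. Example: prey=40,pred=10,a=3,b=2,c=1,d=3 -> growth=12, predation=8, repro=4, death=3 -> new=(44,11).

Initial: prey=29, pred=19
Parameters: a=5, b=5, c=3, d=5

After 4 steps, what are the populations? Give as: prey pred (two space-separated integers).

Answer: 1 8

Derivation:
Step 1: prey: 29+14-27=16; pred: 19+16-9=26
Step 2: prey: 16+8-20=4; pred: 26+12-13=25
Step 3: prey: 4+2-5=1; pred: 25+3-12=16
Step 4: prey: 1+0-0=1; pred: 16+0-8=8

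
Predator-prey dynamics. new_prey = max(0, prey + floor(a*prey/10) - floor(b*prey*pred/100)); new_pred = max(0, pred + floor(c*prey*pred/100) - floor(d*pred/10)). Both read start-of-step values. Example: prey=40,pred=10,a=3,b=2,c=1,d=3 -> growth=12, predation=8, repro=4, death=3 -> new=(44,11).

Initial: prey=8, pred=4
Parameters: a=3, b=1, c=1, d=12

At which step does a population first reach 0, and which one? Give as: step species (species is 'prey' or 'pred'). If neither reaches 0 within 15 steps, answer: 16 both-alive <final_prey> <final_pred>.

Step 1: prey: 8+2-0=10; pred: 4+0-4=0
First extinction: pred at step 1

Answer: 1 pred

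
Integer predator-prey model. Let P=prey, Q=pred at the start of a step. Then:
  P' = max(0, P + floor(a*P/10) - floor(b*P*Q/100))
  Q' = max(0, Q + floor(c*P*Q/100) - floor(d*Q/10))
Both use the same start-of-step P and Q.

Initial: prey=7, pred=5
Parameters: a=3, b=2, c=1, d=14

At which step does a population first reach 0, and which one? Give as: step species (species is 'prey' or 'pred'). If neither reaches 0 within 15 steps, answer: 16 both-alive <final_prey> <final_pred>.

Step 1: prey: 7+2-0=9; pred: 5+0-7=0
First extinction: pred at step 1

Answer: 1 pred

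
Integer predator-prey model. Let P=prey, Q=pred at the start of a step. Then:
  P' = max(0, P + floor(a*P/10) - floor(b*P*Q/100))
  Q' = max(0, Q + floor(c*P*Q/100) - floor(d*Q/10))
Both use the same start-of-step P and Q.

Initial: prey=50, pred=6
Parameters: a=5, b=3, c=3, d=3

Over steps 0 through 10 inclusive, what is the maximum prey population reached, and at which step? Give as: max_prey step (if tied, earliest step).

Step 1: prey: 50+25-9=66; pred: 6+9-1=14
Step 2: prey: 66+33-27=72; pred: 14+27-4=37
Step 3: prey: 72+36-79=29; pred: 37+79-11=105
Step 4: prey: 29+14-91=0; pred: 105+91-31=165
Step 5: prey: 0+0-0=0; pred: 165+0-49=116
Step 6: prey: 0+0-0=0; pred: 116+0-34=82
Step 7: prey: 0+0-0=0; pred: 82+0-24=58
Step 8: prey: 0+0-0=0; pred: 58+0-17=41
Step 9: prey: 0+0-0=0; pred: 41+0-12=29
Step 10: prey: 0+0-0=0; pred: 29+0-8=21
Max prey = 72 at step 2

Answer: 72 2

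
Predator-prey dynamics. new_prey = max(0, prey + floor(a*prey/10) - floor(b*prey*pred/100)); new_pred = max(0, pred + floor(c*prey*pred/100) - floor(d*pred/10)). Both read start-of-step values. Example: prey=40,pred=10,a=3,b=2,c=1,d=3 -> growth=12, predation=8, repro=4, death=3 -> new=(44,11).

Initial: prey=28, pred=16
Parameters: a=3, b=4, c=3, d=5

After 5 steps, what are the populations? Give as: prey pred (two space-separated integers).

Answer: 2 5

Derivation:
Step 1: prey: 28+8-17=19; pred: 16+13-8=21
Step 2: prey: 19+5-15=9; pred: 21+11-10=22
Step 3: prey: 9+2-7=4; pred: 22+5-11=16
Step 4: prey: 4+1-2=3; pred: 16+1-8=9
Step 5: prey: 3+0-1=2; pred: 9+0-4=5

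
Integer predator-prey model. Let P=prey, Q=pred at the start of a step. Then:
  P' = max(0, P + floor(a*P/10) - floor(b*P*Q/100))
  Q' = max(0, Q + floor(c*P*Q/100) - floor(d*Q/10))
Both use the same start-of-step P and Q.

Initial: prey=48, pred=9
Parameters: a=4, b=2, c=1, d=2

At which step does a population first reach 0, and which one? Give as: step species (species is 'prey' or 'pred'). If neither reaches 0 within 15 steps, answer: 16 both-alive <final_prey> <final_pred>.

Step 1: prey: 48+19-8=59; pred: 9+4-1=12
Step 2: prey: 59+23-14=68; pred: 12+7-2=17
Step 3: prey: 68+27-23=72; pred: 17+11-3=25
Step 4: prey: 72+28-36=64; pred: 25+18-5=38
Step 5: prey: 64+25-48=41; pred: 38+24-7=55
Step 6: prey: 41+16-45=12; pred: 55+22-11=66
Step 7: prey: 12+4-15=1; pred: 66+7-13=60
Step 8: prey: 1+0-1=0; pred: 60+0-12=48
First extinction: prey at step 8

Answer: 8 prey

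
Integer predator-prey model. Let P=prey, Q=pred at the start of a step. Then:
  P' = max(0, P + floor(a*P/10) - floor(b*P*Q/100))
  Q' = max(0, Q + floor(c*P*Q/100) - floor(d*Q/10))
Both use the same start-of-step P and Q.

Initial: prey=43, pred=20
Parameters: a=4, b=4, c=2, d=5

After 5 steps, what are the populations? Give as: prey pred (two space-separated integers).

Answer: 2 5

Derivation:
Step 1: prey: 43+17-34=26; pred: 20+17-10=27
Step 2: prey: 26+10-28=8; pred: 27+14-13=28
Step 3: prey: 8+3-8=3; pred: 28+4-14=18
Step 4: prey: 3+1-2=2; pred: 18+1-9=10
Step 5: prey: 2+0-0=2; pred: 10+0-5=5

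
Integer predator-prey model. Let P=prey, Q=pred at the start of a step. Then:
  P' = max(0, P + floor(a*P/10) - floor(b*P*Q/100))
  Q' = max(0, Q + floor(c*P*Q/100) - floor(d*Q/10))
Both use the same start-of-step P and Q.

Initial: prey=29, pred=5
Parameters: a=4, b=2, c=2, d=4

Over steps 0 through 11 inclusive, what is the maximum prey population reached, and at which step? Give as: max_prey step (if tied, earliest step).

Answer: 80 5

Derivation:
Step 1: prey: 29+11-2=38; pred: 5+2-2=5
Step 2: prey: 38+15-3=50; pred: 5+3-2=6
Step 3: prey: 50+20-6=64; pred: 6+6-2=10
Step 4: prey: 64+25-12=77; pred: 10+12-4=18
Step 5: prey: 77+30-27=80; pred: 18+27-7=38
Step 6: prey: 80+32-60=52; pred: 38+60-15=83
Step 7: prey: 52+20-86=0; pred: 83+86-33=136
Step 8: prey: 0+0-0=0; pred: 136+0-54=82
Step 9: prey: 0+0-0=0; pred: 82+0-32=50
Step 10: prey: 0+0-0=0; pred: 50+0-20=30
Step 11: prey: 0+0-0=0; pred: 30+0-12=18
Max prey = 80 at step 5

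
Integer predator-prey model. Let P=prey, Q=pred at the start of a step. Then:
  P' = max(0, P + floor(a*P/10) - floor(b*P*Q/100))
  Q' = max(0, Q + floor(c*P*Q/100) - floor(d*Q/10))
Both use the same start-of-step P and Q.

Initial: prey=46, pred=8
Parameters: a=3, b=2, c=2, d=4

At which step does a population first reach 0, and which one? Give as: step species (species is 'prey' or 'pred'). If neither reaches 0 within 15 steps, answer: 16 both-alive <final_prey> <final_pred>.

Answer: 6 prey

Derivation:
Step 1: prey: 46+13-7=52; pred: 8+7-3=12
Step 2: prey: 52+15-12=55; pred: 12+12-4=20
Step 3: prey: 55+16-22=49; pred: 20+22-8=34
Step 4: prey: 49+14-33=30; pred: 34+33-13=54
Step 5: prey: 30+9-32=7; pred: 54+32-21=65
Step 6: prey: 7+2-9=0; pred: 65+9-26=48
First extinction: prey at step 6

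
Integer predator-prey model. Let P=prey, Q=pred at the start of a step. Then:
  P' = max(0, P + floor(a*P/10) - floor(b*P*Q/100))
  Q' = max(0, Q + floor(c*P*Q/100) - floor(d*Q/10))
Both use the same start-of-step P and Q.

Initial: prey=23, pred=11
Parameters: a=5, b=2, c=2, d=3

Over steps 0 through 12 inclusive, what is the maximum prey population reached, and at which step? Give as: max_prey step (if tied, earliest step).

Step 1: prey: 23+11-5=29; pred: 11+5-3=13
Step 2: prey: 29+14-7=36; pred: 13+7-3=17
Step 3: prey: 36+18-12=42; pred: 17+12-5=24
Step 4: prey: 42+21-20=43; pred: 24+20-7=37
Step 5: prey: 43+21-31=33; pred: 37+31-11=57
Step 6: prey: 33+16-37=12; pred: 57+37-17=77
Step 7: prey: 12+6-18=0; pred: 77+18-23=72
Step 8: prey: 0+0-0=0; pred: 72+0-21=51
Step 9: prey: 0+0-0=0; pred: 51+0-15=36
Step 10: prey: 0+0-0=0; pred: 36+0-10=26
Step 11: prey: 0+0-0=0; pred: 26+0-7=19
Step 12: prey: 0+0-0=0; pred: 19+0-5=14
Max prey = 43 at step 4

Answer: 43 4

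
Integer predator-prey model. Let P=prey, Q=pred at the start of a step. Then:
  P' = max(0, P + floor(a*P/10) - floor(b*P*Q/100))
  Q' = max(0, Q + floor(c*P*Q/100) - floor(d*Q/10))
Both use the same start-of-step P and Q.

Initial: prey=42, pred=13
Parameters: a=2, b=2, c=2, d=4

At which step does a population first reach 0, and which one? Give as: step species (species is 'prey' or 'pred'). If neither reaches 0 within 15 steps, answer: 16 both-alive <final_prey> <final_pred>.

Answer: 16 both-alive 3 2

Derivation:
Step 1: prey: 42+8-10=40; pred: 13+10-5=18
Step 2: prey: 40+8-14=34; pred: 18+14-7=25
Step 3: prey: 34+6-17=23; pred: 25+17-10=32
Step 4: prey: 23+4-14=13; pred: 32+14-12=34
Step 5: prey: 13+2-8=7; pred: 34+8-13=29
Step 6: prey: 7+1-4=4; pred: 29+4-11=22
Step 7: prey: 4+0-1=3; pred: 22+1-8=15
Step 8: prey: 3+0-0=3; pred: 15+0-6=9
Step 9: prey: 3+0-0=3; pred: 9+0-3=6
Step 10: prey: 3+0-0=3; pred: 6+0-2=4
Step 11: prey: 3+0-0=3; pred: 4+0-1=3
Step 12: prey: 3+0-0=3; pred: 3+0-1=2
Step 13: prey: 3+0-0=3; pred: 2+0-0=2
Steps 14-15: state stable at prey=3, pred=2 (no change)
No extinction within 15 steps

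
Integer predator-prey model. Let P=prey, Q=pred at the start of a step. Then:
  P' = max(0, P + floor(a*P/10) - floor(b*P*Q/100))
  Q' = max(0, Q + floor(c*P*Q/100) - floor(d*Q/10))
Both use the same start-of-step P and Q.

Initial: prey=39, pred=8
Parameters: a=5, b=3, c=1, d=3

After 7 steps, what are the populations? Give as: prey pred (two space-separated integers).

Step 1: prey: 39+19-9=49; pred: 8+3-2=9
Step 2: prey: 49+24-13=60; pred: 9+4-2=11
Step 3: prey: 60+30-19=71; pred: 11+6-3=14
Step 4: prey: 71+35-29=77; pred: 14+9-4=19
Step 5: prey: 77+38-43=72; pred: 19+14-5=28
Step 6: prey: 72+36-60=48; pred: 28+20-8=40
Step 7: prey: 48+24-57=15; pred: 40+19-12=47

Answer: 15 47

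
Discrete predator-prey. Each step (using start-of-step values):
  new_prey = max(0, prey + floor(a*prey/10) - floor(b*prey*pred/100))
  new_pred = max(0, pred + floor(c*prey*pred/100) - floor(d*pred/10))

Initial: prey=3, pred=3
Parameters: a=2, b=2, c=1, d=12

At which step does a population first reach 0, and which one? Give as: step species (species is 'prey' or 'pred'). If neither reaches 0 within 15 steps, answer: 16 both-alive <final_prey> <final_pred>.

Step 1: prey: 3+0-0=3; pred: 3+0-3=0
First extinction: pred at step 1

Answer: 1 pred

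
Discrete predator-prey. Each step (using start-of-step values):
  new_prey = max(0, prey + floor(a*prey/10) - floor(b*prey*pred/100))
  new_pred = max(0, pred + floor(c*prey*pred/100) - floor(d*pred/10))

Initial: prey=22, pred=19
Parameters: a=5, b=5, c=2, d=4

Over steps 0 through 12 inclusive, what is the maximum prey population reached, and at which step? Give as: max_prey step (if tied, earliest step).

Answer: 41 12

Derivation:
Step 1: prey: 22+11-20=13; pred: 19+8-7=20
Step 2: prey: 13+6-13=6; pred: 20+5-8=17
Step 3: prey: 6+3-5=4; pred: 17+2-6=13
Step 4: prey: 4+2-2=4; pred: 13+1-5=9
Step 5: prey: 4+2-1=5; pred: 9+0-3=6
Step 6: prey: 5+2-1=6; pred: 6+0-2=4
Step 7: prey: 6+3-1=8; pred: 4+0-1=3
Step 8: prey: 8+4-1=11; pred: 3+0-1=2
Step 9: prey: 11+5-1=15; pred: 2+0-0=2
Step 10: prey: 15+7-1=21; pred: 2+0-0=2
Step 11: prey: 21+10-2=29; pred: 2+0-0=2
Step 12: prey: 29+14-2=41; pred: 2+1-0=3
Max prey = 41 at step 12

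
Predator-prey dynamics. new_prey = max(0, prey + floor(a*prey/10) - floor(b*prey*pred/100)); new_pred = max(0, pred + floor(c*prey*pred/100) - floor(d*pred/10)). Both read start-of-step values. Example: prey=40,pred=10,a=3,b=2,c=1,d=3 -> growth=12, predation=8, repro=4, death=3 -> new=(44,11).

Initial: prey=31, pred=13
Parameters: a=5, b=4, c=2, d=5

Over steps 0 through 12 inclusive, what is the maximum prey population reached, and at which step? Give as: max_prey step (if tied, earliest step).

Answer: 40 12

Derivation:
Step 1: prey: 31+15-16=30; pred: 13+8-6=15
Step 2: prey: 30+15-18=27; pred: 15+9-7=17
Step 3: prey: 27+13-18=22; pred: 17+9-8=18
Step 4: prey: 22+11-15=18; pred: 18+7-9=16
Step 5: prey: 18+9-11=16; pred: 16+5-8=13
Step 6: prey: 16+8-8=16; pred: 13+4-6=11
Step 7: prey: 16+8-7=17; pred: 11+3-5=9
Step 8: prey: 17+8-6=19; pred: 9+3-4=8
Step 9: prey: 19+9-6=22; pred: 8+3-4=7
Step 10: prey: 22+11-6=27; pred: 7+3-3=7
Step 11: prey: 27+13-7=33; pred: 7+3-3=7
Step 12: prey: 33+16-9=40; pred: 7+4-3=8
Max prey = 40 at step 12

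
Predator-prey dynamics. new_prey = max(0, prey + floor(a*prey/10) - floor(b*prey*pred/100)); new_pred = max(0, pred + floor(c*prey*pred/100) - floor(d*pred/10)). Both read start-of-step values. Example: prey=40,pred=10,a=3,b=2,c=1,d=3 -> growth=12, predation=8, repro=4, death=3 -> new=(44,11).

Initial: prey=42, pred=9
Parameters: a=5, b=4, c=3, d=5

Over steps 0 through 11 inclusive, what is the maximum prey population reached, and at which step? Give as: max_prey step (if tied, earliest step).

Step 1: prey: 42+21-15=48; pred: 9+11-4=16
Step 2: prey: 48+24-30=42; pred: 16+23-8=31
Step 3: prey: 42+21-52=11; pred: 31+39-15=55
Step 4: prey: 11+5-24=0; pred: 55+18-27=46
Step 5: prey: 0+0-0=0; pred: 46+0-23=23
Step 6: prey: 0+0-0=0; pred: 23+0-11=12
Step 7: prey: 0+0-0=0; pred: 12+0-6=6
Step 8: prey: 0+0-0=0; pred: 6+0-3=3
Step 9: prey: 0+0-0=0; pred: 3+0-1=2
Step 10: prey: 0+0-0=0; pred: 2+0-1=1
Step 11: prey: 0+0-0=0; pred: 1+0-0=1
Max prey = 48 at step 1

Answer: 48 1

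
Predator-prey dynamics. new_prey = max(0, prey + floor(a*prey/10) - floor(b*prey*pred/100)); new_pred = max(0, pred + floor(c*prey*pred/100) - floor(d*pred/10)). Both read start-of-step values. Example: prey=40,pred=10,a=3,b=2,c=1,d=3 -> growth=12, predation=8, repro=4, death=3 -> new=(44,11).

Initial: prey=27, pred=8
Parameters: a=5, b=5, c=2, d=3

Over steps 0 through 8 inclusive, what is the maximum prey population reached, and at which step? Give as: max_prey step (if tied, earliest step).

Answer: 30 1

Derivation:
Step 1: prey: 27+13-10=30; pred: 8+4-2=10
Step 2: prey: 30+15-15=30; pred: 10+6-3=13
Step 3: prey: 30+15-19=26; pred: 13+7-3=17
Step 4: prey: 26+13-22=17; pred: 17+8-5=20
Step 5: prey: 17+8-17=8; pred: 20+6-6=20
Step 6: prey: 8+4-8=4; pred: 20+3-6=17
Step 7: prey: 4+2-3=3; pred: 17+1-5=13
Step 8: prey: 3+1-1=3; pred: 13+0-3=10
Max prey = 30 at step 1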